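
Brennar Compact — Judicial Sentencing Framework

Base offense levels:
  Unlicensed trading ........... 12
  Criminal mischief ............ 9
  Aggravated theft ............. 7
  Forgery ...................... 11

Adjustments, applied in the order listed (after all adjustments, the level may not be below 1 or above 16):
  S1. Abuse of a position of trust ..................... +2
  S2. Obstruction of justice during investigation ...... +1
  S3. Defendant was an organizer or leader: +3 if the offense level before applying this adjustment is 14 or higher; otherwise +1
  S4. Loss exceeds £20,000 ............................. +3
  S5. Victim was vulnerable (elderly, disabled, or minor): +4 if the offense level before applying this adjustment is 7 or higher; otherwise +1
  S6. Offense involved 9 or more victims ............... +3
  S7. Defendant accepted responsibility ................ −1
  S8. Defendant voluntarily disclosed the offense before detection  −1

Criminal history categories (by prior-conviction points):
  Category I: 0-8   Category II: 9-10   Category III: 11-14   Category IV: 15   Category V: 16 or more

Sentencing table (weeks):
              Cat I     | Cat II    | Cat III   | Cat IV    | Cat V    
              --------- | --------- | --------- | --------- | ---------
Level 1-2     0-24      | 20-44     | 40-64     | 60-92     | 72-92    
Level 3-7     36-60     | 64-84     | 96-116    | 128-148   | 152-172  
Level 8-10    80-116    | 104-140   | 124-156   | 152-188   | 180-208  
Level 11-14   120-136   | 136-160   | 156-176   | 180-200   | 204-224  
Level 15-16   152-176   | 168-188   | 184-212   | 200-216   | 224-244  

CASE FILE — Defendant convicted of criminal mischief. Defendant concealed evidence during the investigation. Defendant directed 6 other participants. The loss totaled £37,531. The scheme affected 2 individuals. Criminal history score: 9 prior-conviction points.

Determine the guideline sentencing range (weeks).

136-160 weeks

Base offense level for criminal mischief: 9.
S1 does not apply.
S2 applies: 9 + 1 = 10.
S3 applies (level before this adjustment is 10 < 14, so +1): 10 + 1 = 11.
S4 applies: 11 + 3 = 14.
S5 does not apply.
S6 does not apply.
S8 does not apply.
Final offense level: 14.
Criminal history: 9 prior points → Category II (9-10).
Level 14 falls in the 11-14 band.
Grid: Level 11-14 × Category II = 136-160 weeks.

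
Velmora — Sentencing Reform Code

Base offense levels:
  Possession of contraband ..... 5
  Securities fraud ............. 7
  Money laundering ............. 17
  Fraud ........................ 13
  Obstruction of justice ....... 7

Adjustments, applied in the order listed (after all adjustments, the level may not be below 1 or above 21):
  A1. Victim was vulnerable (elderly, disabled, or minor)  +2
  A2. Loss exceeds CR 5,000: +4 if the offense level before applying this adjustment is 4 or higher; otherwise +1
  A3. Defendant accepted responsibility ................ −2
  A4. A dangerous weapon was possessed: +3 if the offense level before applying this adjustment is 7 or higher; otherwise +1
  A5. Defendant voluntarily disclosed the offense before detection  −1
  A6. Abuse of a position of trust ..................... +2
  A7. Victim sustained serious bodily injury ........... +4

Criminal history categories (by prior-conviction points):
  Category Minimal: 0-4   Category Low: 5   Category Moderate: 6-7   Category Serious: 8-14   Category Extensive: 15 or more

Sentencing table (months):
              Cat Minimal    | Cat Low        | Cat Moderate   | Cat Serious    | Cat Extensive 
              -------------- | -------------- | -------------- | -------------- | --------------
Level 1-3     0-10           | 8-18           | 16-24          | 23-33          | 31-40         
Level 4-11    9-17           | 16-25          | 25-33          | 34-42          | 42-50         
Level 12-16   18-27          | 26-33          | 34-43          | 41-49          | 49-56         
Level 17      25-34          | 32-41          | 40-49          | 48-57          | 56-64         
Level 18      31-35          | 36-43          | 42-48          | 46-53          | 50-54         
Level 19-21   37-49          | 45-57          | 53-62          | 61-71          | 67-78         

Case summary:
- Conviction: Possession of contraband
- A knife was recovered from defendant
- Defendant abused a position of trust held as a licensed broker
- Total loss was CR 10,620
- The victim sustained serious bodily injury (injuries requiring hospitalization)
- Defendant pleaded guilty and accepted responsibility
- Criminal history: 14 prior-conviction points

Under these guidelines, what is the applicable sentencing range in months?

Base offense level for possession of contraband: 5.
A1 does not apply.
A2 applies (level before this adjustment is 5 ≥ 4, so +4): 5 + 4 = 9.
A3 applies: 9 − 2 = 7.
A4 applies (level before this adjustment is 7 ≥ 7, so +3): 7 + 3 = 10.
A6 applies: 10 + 2 = 12.
A7 applies: 12 + 4 = 16.
Final offense level: 16.
Criminal history: 14 prior points → Category Serious (8-14).
Level 16 falls in the 12-16 band.
Grid: Level 12-16 × Category Serious = 41-49 months.

41-49 months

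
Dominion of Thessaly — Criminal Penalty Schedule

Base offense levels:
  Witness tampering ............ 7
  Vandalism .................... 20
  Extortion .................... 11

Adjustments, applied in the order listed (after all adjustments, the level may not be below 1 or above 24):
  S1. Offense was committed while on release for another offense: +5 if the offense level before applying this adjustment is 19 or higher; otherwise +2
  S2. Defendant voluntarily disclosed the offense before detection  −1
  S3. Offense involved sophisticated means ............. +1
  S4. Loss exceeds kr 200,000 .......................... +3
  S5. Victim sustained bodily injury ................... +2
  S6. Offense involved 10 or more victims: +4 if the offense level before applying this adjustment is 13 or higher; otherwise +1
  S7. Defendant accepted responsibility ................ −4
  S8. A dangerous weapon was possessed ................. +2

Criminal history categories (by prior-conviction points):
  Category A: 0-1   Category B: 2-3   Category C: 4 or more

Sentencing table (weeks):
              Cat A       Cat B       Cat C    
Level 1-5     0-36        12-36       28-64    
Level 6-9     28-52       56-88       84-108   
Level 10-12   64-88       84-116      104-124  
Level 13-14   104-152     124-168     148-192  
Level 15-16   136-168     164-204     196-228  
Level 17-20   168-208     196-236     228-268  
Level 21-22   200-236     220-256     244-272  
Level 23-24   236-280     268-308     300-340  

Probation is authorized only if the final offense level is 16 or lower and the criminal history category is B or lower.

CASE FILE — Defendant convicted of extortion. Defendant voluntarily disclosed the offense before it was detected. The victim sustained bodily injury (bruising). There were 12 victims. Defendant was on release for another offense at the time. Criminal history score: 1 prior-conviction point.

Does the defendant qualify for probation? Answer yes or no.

No

Base offense level for extortion: 11.
S1 applies (level before this adjustment is 11 < 19, so +2): 11 + 2 = 13.
S2 applies: 13 − 1 = 12.
S5 applies: 12 + 2 = 14.
S6 applies (level before this adjustment is 14 ≥ 13, so +4): 14 + 4 = 18.
Final offense level: 18.
Criminal history: 1 prior point → Category A (0-1).
Level 18 falls in the 17-20 band.
Grid: Level 17-20 × Category A = 168-208 weeks.
Probation check: level 18 > 16 and category A ≤ B → not eligible.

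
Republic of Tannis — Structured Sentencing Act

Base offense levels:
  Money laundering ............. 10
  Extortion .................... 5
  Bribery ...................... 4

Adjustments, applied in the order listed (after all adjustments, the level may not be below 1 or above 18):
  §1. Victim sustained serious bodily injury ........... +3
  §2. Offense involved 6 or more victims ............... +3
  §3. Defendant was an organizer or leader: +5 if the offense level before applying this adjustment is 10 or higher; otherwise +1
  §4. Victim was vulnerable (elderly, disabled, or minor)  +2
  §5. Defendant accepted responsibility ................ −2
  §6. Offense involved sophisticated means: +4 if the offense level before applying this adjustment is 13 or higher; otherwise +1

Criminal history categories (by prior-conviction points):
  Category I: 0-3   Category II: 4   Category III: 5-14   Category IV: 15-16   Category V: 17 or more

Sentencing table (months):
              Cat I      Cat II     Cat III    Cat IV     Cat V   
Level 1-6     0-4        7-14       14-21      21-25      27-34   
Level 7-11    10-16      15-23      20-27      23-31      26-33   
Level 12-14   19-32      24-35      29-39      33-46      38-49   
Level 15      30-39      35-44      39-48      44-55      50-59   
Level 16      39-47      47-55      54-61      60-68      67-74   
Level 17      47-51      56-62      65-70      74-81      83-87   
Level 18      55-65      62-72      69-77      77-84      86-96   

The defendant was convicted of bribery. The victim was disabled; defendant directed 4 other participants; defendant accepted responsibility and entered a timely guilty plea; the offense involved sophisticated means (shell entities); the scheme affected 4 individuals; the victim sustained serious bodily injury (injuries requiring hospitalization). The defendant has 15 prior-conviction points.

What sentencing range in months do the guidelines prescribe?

Base offense level for bribery: 4.
§1 applies: 4 + 3 = 7.
§3 applies (level before this adjustment is 7 < 10, so +1): 7 + 1 = 8.
§4 applies: 8 + 2 = 10.
§5 applies: 10 − 2 = 8.
§6 applies (level before this adjustment is 8 < 13, so +1): 8 + 1 = 9.
Final offense level: 9.
Criminal history: 15 prior points → Category IV (15-16).
Level 9 falls in the 7-11 band.
Grid: Level 7-11 × Category IV = 23-31 months.

23-31 months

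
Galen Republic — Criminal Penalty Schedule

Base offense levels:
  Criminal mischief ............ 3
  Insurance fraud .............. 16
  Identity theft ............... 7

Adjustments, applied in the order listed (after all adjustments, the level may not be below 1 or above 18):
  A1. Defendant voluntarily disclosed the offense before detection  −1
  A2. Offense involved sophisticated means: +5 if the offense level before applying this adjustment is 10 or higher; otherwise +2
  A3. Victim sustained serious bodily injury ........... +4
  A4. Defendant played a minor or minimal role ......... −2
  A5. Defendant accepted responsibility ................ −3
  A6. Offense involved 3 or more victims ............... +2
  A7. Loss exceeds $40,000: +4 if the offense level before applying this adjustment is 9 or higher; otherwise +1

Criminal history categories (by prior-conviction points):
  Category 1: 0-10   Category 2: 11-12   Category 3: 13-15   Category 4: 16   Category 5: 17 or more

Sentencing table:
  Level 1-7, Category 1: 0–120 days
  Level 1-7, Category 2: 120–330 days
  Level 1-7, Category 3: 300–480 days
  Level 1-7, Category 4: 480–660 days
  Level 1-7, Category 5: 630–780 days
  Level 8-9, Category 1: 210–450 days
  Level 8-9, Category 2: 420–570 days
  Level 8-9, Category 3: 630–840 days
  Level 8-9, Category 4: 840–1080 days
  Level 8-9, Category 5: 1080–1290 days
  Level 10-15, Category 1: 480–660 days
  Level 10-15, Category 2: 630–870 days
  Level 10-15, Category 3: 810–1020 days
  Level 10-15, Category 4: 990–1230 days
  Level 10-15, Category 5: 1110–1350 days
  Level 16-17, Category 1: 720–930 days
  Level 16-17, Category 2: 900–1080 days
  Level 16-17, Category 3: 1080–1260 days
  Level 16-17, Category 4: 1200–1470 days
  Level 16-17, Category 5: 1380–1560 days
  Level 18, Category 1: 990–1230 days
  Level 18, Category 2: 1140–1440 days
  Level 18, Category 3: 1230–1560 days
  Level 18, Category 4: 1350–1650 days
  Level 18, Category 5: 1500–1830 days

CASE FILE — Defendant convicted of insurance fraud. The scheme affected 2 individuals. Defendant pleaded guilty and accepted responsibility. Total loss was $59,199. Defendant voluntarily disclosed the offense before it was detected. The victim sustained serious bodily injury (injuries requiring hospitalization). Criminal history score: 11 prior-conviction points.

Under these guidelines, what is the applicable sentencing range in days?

Base offense level for insurance fraud: 16.
A1 applies: 16 − 1 = 15.
A3 applies: 15 + 4 = 19.
A5 applies: 19 − 3 = 16.
A7 applies (level before this adjustment is 16 ≥ 9, so +4): 16 + 4 = 20.
Level 20 exceeds the maximum of 18; capped at 18.
Final offense level: 18.
Criminal history: 11 prior points → Category 2 (11-12).
Level 18 falls in the 18 band.
Grid: Level 18 × Category 2 = 1140-1440 days.

1140-1440 days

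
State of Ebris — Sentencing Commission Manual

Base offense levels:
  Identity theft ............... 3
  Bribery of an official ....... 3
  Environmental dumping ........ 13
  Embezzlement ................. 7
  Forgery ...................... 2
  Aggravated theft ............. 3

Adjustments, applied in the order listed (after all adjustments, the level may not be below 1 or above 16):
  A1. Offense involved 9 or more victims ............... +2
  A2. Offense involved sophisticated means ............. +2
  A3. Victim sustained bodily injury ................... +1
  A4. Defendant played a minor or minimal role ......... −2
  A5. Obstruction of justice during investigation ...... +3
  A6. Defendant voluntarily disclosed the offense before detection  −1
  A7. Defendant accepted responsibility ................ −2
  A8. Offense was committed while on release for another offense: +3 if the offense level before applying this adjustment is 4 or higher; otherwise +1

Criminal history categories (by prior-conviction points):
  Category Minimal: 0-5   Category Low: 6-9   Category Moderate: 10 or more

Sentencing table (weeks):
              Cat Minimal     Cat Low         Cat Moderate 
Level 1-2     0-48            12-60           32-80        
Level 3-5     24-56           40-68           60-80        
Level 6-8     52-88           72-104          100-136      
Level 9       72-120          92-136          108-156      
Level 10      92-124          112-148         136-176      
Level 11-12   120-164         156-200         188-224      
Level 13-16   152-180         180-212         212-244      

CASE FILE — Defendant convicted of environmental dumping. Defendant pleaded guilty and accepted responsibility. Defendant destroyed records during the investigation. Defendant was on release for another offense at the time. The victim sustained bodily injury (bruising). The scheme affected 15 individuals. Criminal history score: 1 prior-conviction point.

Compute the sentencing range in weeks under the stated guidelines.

Base offense level for environmental dumping: 13.
A1 applies: 13 + 2 = 15.
A3 applies: 15 + 1 = 16.
A5 applies: 16 + 3 = 19.
A6 does not apply.
A7 applies: 19 − 2 = 17.
A8 applies (level before this adjustment is 17 ≥ 4, so +3): 17 + 3 = 20.
Level 20 exceeds the maximum of 16; capped at 16.
Final offense level: 16.
Criminal history: 1 prior point → Category Minimal (0-5).
Level 16 falls in the 13-16 band.
Grid: Level 13-16 × Category Minimal = 152-180 weeks.

152-180 weeks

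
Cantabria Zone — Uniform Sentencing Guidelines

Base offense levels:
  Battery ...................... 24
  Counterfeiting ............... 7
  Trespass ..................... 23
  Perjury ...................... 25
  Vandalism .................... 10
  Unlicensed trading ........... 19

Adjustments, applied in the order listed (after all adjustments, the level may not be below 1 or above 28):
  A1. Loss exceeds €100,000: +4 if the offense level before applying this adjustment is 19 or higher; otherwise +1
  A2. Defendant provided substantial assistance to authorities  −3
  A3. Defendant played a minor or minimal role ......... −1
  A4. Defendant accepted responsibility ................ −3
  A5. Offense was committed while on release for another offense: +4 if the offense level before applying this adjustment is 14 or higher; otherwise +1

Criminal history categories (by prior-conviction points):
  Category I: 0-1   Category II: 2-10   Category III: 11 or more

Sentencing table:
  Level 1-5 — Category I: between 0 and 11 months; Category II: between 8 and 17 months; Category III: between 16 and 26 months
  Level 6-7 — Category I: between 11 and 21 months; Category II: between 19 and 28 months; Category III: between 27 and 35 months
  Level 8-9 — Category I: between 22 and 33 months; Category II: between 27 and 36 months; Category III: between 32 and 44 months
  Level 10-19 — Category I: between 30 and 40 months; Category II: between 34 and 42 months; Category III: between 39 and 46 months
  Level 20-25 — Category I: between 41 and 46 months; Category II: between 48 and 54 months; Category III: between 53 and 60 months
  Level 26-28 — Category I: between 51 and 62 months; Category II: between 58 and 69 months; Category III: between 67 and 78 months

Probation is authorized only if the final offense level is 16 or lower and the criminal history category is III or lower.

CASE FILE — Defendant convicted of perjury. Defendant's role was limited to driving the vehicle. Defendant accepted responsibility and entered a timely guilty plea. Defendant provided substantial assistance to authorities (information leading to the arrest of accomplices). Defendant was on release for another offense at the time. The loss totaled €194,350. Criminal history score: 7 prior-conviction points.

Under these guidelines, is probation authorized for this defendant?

No

Base offense level for perjury: 25.
A1 applies (level before this adjustment is 25 ≥ 19, so +4): 25 + 4 = 29.
A2 applies: 29 − 3 = 26.
A3 applies: 26 − 1 = 25.
A4 applies: 25 − 3 = 22.
A5 applies (level before this adjustment is 22 ≥ 14, so +4): 22 + 4 = 26.
Final offense level: 26.
Criminal history: 7 prior points → Category II (2-10).
Level 26 falls in the 26-28 band.
Grid: Level 26-28 × Category II = 58-69 months.
Probation check: level 26 > 16 and category II ≤ III → not eligible.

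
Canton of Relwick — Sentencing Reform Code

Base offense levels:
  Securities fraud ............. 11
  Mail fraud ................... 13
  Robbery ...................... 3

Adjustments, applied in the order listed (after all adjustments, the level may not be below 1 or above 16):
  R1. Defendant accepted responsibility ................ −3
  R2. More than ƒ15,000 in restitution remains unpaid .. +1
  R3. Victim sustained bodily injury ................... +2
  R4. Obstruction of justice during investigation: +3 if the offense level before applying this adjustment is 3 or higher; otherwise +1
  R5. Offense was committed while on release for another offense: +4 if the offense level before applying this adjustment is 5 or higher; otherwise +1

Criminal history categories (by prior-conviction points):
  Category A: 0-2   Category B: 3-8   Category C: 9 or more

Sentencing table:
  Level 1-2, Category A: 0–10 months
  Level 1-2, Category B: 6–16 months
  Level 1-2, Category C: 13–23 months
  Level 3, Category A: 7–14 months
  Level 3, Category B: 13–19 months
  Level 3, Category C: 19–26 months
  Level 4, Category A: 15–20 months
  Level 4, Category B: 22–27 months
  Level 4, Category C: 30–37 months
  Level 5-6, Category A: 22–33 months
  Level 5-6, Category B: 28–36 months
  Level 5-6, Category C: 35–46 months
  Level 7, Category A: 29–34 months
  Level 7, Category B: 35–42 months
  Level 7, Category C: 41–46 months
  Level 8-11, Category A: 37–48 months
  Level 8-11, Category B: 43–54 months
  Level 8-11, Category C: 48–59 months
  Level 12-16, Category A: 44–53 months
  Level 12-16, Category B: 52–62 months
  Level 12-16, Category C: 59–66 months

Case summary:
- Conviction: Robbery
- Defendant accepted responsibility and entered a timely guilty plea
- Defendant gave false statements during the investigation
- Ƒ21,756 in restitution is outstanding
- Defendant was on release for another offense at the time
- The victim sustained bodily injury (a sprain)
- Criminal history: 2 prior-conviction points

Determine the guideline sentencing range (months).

Base offense level for robbery: 3.
R1 applies: 3 − 3 = 0.
R2 applies: 0 + 1 = 1.
R3 applies: 1 + 2 = 3.
R4 applies (level before this adjustment is 3 ≥ 3, so +3): 3 + 3 = 6.
R5 applies (level before this adjustment is 6 ≥ 5, so +4): 6 + 4 = 10.
Final offense level: 10.
Criminal history: 2 prior points → Category A (0-2).
Level 10 falls in the 8-11 band.
Grid: Level 8-11 × Category A = 37-48 months.

37-48 months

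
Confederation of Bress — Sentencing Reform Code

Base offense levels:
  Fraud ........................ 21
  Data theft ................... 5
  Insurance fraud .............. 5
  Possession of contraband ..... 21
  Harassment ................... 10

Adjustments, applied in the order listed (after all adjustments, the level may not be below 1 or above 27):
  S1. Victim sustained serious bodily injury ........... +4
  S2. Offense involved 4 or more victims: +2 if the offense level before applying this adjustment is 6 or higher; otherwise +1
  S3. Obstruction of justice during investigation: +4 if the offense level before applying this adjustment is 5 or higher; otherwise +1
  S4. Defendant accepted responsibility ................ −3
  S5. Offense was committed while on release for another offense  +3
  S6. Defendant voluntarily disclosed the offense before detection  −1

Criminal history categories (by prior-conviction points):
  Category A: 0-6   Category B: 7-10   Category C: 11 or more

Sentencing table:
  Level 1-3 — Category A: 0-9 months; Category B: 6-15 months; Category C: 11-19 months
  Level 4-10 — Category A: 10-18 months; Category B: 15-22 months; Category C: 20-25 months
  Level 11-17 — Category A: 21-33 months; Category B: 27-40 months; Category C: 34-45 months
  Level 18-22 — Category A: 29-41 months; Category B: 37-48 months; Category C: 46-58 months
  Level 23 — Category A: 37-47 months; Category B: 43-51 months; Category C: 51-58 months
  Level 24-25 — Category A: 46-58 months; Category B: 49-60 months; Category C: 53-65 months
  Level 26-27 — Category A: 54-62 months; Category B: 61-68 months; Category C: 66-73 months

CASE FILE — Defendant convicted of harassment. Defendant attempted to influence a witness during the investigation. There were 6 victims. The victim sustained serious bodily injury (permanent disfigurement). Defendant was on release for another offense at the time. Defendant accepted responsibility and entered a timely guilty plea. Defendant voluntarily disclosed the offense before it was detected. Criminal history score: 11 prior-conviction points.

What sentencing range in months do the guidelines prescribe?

46-58 months

Base offense level for harassment: 10.
S1 applies: 10 + 4 = 14.
S2 applies (level before this adjustment is 14 ≥ 6, so +2): 14 + 2 = 16.
S3 applies (level before this adjustment is 16 ≥ 5, so +4): 16 + 4 = 20.
S4 applies: 20 − 3 = 17.
S5 applies: 17 + 3 = 20.
S6 applies: 20 − 1 = 19.
Final offense level: 19.
Criminal history: 11 prior points → Category C (11+).
Level 19 falls in the 18-22 band.
Grid: Level 18-22 × Category C = 46-58 months.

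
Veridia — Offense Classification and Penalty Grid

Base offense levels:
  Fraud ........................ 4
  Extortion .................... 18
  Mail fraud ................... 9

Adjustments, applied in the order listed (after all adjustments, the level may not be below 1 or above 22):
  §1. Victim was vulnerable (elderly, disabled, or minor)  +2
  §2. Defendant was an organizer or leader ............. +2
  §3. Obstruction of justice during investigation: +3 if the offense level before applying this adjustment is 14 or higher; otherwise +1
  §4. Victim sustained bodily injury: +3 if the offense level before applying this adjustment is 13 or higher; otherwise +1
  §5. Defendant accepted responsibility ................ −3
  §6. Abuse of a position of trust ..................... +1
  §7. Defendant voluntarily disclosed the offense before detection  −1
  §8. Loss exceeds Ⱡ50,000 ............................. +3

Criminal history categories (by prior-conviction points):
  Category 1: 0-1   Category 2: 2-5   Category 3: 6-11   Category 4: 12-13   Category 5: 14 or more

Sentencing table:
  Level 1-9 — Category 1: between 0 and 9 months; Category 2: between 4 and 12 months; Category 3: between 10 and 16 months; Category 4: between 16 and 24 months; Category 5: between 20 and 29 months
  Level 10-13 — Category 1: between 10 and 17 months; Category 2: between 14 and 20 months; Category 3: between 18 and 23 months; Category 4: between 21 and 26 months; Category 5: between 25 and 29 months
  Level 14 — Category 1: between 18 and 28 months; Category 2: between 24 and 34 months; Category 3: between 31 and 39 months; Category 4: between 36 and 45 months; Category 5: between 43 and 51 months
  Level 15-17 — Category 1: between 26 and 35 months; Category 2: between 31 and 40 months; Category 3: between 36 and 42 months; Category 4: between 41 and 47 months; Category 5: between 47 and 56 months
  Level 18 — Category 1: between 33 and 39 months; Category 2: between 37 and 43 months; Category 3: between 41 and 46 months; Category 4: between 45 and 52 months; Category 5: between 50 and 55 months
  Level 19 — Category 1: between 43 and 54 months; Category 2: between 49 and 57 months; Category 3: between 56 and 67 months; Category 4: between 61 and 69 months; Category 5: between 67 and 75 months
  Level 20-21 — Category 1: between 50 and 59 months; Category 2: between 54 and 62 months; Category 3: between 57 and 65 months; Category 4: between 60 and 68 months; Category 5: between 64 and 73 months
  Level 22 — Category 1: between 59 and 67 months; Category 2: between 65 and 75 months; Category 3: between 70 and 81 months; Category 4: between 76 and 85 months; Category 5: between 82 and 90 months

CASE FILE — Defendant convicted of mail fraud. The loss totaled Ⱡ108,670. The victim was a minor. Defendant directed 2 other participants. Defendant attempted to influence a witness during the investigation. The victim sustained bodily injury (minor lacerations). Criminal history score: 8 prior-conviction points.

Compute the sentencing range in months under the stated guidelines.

57-65 months

Base offense level for mail fraud: 9.
§1 applies: 9 + 2 = 11.
§2 applies: 11 + 2 = 13.
§3 applies (level before this adjustment is 13 < 14, so +1): 13 + 1 = 14.
§4 applies (level before this adjustment is 14 ≥ 13, so +3): 14 + 3 = 17.
§5 does not apply.
§7 does not apply.
§8 applies: 17 + 3 = 20.
Final offense level: 20.
Criminal history: 8 prior points → Category 3 (6-11).
Level 20 falls in the 20-21 band.
Grid: Level 20-21 × Category 3 = 57-65 months.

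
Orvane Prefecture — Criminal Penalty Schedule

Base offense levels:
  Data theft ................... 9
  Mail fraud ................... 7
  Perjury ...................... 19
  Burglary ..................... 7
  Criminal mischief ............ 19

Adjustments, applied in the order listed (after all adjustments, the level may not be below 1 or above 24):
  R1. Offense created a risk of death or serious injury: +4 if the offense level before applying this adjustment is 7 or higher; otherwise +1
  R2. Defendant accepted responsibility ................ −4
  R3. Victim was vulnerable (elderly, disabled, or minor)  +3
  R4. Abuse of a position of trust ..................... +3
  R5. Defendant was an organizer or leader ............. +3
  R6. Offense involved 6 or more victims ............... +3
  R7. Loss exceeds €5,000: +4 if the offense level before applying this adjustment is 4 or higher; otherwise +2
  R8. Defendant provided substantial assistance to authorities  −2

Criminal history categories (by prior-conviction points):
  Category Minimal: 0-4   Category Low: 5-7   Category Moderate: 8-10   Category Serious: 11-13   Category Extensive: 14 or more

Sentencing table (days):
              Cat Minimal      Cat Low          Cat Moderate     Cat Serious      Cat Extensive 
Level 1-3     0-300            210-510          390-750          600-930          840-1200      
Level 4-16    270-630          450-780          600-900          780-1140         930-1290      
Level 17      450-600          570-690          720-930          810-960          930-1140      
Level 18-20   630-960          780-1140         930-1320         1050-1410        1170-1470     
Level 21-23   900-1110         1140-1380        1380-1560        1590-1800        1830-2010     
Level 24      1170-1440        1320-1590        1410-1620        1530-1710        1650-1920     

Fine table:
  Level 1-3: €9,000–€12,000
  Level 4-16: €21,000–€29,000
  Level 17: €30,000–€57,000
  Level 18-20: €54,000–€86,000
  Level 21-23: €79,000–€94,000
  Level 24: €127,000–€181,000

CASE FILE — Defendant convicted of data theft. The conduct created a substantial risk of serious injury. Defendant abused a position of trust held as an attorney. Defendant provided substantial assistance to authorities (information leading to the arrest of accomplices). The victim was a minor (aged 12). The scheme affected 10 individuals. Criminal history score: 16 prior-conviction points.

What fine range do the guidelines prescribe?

€54,000–€86,000

Base offense level for data theft: 9.
R1 applies (level before this adjustment is 9 ≥ 7, so +4): 9 + 4 = 13.
R3 applies: 13 + 3 = 16.
R4 applies: 16 + 3 = 19.
R5 does not apply.
R6 applies: 19 + 3 = 22.
R7 does not apply.
R8 applies: 22 − 2 = 20.
Final offense level: 20.
Level 20 falls in the 18-20 band.
Fine table: Level 18-20 → €54,000–€86,000.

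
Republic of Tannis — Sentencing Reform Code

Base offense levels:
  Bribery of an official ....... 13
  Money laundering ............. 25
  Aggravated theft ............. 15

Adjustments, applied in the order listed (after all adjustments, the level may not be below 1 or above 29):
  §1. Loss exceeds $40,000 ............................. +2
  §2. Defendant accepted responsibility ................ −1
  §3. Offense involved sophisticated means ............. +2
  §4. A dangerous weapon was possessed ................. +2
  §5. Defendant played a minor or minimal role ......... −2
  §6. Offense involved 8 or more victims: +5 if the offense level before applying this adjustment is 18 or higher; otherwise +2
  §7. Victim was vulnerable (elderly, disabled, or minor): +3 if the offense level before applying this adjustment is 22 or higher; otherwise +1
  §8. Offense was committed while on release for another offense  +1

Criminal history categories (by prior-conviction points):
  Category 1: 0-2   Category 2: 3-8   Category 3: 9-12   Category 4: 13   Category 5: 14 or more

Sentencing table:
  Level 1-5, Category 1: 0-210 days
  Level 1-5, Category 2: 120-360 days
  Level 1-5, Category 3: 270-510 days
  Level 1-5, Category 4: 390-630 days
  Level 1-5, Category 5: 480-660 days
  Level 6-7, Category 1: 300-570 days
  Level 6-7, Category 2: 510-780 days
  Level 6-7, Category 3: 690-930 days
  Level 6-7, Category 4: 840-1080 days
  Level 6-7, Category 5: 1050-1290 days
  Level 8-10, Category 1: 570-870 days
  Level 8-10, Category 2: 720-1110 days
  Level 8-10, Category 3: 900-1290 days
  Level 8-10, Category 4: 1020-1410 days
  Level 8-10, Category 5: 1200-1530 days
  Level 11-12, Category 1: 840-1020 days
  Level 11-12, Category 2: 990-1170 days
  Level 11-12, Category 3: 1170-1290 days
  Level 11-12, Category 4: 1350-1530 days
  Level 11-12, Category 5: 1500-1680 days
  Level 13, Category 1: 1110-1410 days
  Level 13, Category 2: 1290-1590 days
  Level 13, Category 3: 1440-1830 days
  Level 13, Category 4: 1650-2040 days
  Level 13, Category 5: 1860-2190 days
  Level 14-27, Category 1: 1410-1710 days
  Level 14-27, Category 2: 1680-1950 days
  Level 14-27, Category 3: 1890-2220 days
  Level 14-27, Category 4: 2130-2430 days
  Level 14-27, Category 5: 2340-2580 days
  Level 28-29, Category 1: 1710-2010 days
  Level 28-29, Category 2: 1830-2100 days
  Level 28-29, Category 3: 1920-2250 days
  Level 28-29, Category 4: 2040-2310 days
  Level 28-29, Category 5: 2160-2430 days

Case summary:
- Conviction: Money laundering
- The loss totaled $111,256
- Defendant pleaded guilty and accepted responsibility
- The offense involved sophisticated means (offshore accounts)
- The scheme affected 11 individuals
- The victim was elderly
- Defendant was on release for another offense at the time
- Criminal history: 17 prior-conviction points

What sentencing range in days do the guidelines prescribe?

Base offense level for money laundering: 25.
§1 applies: 25 + 2 = 27.
§2 applies: 27 − 1 = 26.
§3 applies: 26 + 2 = 28.
§5 does not apply.
§6 applies (level before this adjustment is 28 ≥ 18, so +5): 28 + 5 = 33.
§7 applies (level before this adjustment is 33 ≥ 22, so +3): 33 + 3 = 36.
§8 applies: 36 + 1 = 37.
Level 37 exceeds the maximum of 29; capped at 29.
Final offense level: 29.
Criminal history: 17 prior points → Category 5 (14+).
Level 29 falls in the 28-29 band.
Grid: Level 28-29 × Category 5 = 2160-2430 days.

2160-2430 days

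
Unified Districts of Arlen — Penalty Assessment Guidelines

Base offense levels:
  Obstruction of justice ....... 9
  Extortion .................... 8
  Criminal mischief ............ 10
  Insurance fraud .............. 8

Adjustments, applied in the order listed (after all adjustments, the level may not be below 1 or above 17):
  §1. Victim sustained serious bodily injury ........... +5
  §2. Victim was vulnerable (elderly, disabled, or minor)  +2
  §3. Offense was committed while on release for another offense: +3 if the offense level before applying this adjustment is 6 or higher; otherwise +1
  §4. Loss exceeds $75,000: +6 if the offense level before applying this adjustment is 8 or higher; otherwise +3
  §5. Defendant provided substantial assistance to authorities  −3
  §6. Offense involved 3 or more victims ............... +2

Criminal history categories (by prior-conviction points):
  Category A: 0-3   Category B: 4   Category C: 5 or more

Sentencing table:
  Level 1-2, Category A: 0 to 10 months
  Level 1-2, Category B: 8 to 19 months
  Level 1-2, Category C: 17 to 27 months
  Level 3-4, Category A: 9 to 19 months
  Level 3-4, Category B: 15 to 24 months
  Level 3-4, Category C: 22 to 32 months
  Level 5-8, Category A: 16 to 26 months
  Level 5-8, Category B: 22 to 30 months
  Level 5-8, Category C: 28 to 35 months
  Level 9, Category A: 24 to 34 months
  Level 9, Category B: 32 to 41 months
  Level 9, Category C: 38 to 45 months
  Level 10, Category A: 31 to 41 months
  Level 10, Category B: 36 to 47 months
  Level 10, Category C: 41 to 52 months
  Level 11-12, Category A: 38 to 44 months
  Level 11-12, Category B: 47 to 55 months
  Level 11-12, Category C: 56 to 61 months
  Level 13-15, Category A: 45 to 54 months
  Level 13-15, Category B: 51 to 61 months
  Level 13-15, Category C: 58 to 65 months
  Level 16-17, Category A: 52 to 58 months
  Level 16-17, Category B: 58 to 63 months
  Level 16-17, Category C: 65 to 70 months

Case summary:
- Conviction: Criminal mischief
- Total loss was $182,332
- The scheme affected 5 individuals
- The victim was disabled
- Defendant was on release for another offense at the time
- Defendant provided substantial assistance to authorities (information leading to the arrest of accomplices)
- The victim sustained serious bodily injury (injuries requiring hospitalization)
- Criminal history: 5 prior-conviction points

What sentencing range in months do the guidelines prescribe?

Base offense level for criminal mischief: 10.
§1 applies: 10 + 5 = 15.
§2 applies: 15 + 2 = 17.
§3 applies (level before this adjustment is 17 ≥ 6, so +3): 17 + 3 = 20.
§4 applies (level before this adjustment is 20 ≥ 8, so +6): 20 + 6 = 26.
§5 applies: 26 − 3 = 23.
§6 applies: 23 + 2 = 25.
Level 25 exceeds the maximum of 17; capped at 17.
Final offense level: 17.
Criminal history: 5 prior points → Category C (5+).
Level 17 falls in the 16-17 band.
Grid: Level 16-17 × Category C = 65-70 months.

65-70 months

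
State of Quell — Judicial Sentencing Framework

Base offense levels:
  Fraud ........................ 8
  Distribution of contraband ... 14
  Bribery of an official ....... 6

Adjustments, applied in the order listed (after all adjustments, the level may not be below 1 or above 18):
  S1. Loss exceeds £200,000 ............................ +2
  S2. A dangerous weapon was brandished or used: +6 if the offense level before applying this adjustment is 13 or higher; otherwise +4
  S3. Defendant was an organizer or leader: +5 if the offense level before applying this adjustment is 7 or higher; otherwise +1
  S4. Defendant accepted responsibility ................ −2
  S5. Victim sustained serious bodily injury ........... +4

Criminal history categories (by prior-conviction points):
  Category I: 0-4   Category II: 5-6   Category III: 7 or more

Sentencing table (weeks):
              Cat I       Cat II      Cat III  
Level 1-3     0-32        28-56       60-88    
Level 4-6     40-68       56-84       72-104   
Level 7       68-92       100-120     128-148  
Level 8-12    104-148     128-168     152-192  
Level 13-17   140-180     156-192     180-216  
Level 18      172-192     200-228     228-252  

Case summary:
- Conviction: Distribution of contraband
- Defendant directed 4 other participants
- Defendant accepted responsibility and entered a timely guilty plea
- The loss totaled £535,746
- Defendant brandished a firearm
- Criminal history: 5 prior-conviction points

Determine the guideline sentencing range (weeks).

Base offense level for distribution of contraband: 14.
S1 applies: 14 + 2 = 16.
S2 applies (level before this adjustment is 16 ≥ 13, so +6): 16 + 6 = 22.
S3 applies (level before this adjustment is 22 ≥ 7, so +5): 22 + 5 = 27.
S4 applies: 27 − 2 = 25.
S5 does not apply.
Level 25 exceeds the maximum of 18; capped at 18.
Final offense level: 18.
Criminal history: 5 prior points → Category II (5-6).
Level 18 falls in the 18 band.
Grid: Level 18 × Category II = 200-228 weeks.

200-228 weeks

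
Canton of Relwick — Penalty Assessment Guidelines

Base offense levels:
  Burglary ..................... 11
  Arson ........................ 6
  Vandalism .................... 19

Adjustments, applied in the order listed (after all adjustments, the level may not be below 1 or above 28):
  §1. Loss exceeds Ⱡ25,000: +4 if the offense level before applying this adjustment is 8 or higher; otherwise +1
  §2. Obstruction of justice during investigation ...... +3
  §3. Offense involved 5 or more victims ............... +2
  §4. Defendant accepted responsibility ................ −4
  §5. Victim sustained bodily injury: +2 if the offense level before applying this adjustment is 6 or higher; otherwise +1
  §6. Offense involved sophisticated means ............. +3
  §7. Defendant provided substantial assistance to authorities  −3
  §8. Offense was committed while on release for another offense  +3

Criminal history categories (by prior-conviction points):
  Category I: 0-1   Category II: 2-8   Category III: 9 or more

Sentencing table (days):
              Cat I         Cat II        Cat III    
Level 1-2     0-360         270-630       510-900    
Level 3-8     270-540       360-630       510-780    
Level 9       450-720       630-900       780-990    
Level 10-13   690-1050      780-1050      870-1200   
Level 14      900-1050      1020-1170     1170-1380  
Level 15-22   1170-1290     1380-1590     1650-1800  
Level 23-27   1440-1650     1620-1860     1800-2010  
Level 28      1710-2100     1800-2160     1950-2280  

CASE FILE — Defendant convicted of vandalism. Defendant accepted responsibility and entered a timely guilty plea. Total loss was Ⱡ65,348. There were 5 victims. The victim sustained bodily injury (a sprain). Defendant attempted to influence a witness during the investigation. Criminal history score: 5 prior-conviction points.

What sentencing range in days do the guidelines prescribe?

1620-1860 days

Base offense level for vandalism: 19.
§1 applies (level before this adjustment is 19 ≥ 8, so +4): 19 + 4 = 23.
§2 applies: 23 + 3 = 26.
§3 applies: 26 + 2 = 28.
§4 applies: 28 − 4 = 24.
§5 applies (level before this adjustment is 24 ≥ 6, so +2): 24 + 2 = 26.
§6 does not apply.
§8 does not apply.
Final offense level: 26.
Criminal history: 5 prior points → Category II (2-8).
Level 26 falls in the 23-27 band.
Grid: Level 23-27 × Category II = 1620-1860 days.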